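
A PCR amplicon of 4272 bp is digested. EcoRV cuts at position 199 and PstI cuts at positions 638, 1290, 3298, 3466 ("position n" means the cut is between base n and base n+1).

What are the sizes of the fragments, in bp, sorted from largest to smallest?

2008, 806, 652, 439, 199, 168 bp

Combined cut positions (sorted): 199, 638, 1290, 3298, 3466.
Linear molecule, 5 cuts → 6 fragments:
  199 − 0 = 199 bp
  638 − 199 = 439 bp
  1290 − 638 = 652 bp
  3298 − 1290 = 2008 bp
  3466 − 3298 = 168 bp
  4272 − 3466 = 806 bp
Sorted largest to smallest: 2008, 806, 652, 439, 199, 168 bp.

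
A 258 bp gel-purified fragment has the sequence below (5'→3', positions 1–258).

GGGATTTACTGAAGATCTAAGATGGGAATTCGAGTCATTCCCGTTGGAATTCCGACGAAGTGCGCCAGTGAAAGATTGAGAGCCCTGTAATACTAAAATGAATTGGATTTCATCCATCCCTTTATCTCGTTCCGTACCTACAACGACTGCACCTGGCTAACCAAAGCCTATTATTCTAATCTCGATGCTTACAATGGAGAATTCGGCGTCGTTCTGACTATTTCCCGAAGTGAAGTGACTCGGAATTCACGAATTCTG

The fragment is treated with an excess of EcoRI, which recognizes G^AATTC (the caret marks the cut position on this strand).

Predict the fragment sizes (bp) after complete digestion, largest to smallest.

EcoRI sites (GAATTC) start at positions 26, 47, 199, 243, 251.
EcoRI cuts after the first base of each site, so after positions 26, 47, 199, 243, 251.
Linear molecule, 5 cuts → 6 fragments:
  1–26 → 26 bp
  27–47 → 21 bp
  48–199 → 152 bp
  200–243 → 44 bp
  244–251 → 8 bp
  252–258 → 7 bp
Sorted largest to smallest: 152, 44, 26, 21, 8, 7 bp.

152, 44, 26, 21, 8, 7 bp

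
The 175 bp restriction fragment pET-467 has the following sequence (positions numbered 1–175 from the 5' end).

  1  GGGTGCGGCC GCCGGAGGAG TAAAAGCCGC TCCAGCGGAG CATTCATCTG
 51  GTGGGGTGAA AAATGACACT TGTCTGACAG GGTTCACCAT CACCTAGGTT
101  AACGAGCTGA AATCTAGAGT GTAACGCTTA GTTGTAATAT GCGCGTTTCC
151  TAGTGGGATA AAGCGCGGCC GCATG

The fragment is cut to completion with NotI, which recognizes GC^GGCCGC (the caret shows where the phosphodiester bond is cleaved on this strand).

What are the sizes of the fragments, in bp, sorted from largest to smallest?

160, 9, 6 bp

NotI sites (GCGGCCGC) start at positions 5, 165.
NotI cuts after base 2 of each site, so after positions 6, 166.
Linear molecule, 2 cuts → 3 fragments:
  1–6 → 6 bp
  7–166 → 160 bp
  167–175 → 9 bp
Sorted largest to smallest: 160, 9, 6 bp.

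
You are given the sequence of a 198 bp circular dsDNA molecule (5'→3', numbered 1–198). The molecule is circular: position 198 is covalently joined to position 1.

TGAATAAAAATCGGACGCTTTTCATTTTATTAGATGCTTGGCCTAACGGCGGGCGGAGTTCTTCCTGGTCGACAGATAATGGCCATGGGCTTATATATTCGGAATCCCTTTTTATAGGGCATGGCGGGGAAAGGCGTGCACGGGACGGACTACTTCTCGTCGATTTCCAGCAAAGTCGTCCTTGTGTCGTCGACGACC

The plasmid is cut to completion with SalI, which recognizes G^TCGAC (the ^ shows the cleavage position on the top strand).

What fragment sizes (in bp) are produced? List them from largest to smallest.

SalI sites (GTCGAC) start at positions 68, 189.
SalI cuts after the first base of each site, so after positions 68, 189.
Circular molecule, 2 cuts → 2 fragments:
  69–189 → 121 bp
  190–198 then 1–68 → 9 + 68 = 77 bp
Sorted largest to smallest: 121, 77 bp.

121, 77 bp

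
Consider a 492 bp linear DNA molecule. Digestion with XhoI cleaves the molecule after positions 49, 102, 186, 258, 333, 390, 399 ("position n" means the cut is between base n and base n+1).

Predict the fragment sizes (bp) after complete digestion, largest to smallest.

Linear molecule, 7 cuts → 8 fragments:
  49 − 0 = 49 bp
  102 − 49 = 53 bp
  186 − 102 = 84 bp
  258 − 186 = 72 bp
  333 − 258 = 75 bp
  390 − 333 = 57 bp
  399 − 390 = 9 bp
  492 − 399 = 93 bp
Sorted largest to smallest: 93, 84, 75, 72, 57, 53, 49, 9 bp.

93, 84, 75, 72, 57, 53, 49, 9 bp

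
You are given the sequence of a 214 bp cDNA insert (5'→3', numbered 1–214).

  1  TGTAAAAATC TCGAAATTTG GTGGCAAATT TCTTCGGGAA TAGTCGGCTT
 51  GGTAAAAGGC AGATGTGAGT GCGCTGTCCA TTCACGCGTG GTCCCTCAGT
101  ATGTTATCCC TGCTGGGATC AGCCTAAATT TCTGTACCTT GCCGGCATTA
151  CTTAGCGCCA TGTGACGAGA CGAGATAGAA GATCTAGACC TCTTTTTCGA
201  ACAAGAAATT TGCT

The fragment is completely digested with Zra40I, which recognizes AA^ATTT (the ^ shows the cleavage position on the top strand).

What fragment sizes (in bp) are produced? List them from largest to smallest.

100, 80, 15, 12, 7 bp

Zra40I sites (AAATTT) start at positions 14, 26, 126, 206.
Zra40I cuts after base 2 of each site, so after positions 15, 27, 127, 207.
Linear molecule, 4 cuts → 5 fragments:
  1–15 → 15 bp
  16–27 → 12 bp
  28–127 → 100 bp
  128–207 → 80 bp
  208–214 → 7 bp
Sorted largest to smallest: 100, 80, 15, 12, 7 bp.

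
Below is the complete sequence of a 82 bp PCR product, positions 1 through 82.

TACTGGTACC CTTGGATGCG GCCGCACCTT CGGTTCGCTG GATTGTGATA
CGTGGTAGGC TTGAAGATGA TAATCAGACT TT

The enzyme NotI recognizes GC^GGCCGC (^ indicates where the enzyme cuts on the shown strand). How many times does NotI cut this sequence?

1

GCGGCCGC occurs starting at position 18.
NotI cuts at 1 site.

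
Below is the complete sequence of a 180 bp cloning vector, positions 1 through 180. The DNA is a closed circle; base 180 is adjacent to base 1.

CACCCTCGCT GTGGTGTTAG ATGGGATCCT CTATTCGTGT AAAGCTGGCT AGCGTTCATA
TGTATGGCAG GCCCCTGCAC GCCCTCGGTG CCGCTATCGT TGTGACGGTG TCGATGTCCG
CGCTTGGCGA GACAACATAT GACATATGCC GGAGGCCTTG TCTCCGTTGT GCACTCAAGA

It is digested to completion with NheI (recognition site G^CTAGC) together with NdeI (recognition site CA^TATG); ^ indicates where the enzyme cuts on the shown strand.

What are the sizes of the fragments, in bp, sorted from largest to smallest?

The NheI site (GCTAGC) starts at position 48.
NheI cuts after the first base of each site, so after position 48.
NdeI sites (CATATG) start at positions 57, 136, 143.
NdeI cuts after base 2 of each site, so after positions 58, 137, 144.
Combined cut positions: 48, 58, 137, 144.
Circular molecule, 4 cuts → 4 fragments:
  49–58 → 10 bp
  59–137 → 79 bp
  138–144 → 7 bp
  145–180 then 1–48 → 36 + 48 = 84 bp
Sorted largest to smallest: 84, 79, 10, 7 bp.

84, 79, 10, 7 bp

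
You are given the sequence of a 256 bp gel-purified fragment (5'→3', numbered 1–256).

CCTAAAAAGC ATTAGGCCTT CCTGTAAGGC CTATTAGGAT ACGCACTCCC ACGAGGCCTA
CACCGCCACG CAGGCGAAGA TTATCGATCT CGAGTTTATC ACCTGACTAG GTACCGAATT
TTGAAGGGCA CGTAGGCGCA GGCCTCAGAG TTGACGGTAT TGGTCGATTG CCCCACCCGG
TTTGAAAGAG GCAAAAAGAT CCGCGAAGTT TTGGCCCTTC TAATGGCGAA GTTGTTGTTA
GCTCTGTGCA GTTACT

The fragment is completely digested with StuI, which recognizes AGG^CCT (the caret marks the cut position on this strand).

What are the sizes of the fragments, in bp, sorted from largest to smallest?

StuI sites (AGGCCT) start at positions 14, 27, 54, 140.
StuI cuts after base 3 of each site, so after positions 16, 29, 56, 142.
Linear molecule, 4 cuts → 5 fragments:
  1–16 → 16 bp
  17–29 → 13 bp
  30–56 → 27 bp
  57–142 → 86 bp
  143–256 → 114 bp
Sorted largest to smallest: 114, 86, 27, 16, 13 bp.

114, 86, 27, 16, 13 bp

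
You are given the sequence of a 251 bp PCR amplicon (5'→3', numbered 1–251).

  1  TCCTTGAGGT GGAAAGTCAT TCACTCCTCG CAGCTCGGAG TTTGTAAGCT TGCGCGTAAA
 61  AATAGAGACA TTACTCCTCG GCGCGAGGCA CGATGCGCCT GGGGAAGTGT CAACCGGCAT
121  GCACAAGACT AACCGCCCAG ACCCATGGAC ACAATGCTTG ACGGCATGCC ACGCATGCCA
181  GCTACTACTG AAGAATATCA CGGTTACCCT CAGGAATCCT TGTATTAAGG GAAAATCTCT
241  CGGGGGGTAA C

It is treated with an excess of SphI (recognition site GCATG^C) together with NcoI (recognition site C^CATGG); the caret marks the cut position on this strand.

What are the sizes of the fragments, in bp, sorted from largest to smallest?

121, 74, 25, 22, 9 bp

SphI sites (GCATGC) start at positions 117, 164, 173.
SphI cuts after base 5 of each site (before the last base), so after positions 121, 168, 177.
The NcoI site (CCATGG) starts at position 143.
NcoI cuts after the first base of each site, so after position 143.
Combined cut positions: 121, 143, 168, 177.
Linear molecule, 4 cuts → 5 fragments:
  1–121 → 121 bp
  122–143 → 22 bp
  144–168 → 25 bp
  169–177 → 9 bp
  178–251 → 74 bp
Sorted largest to smallest: 121, 74, 25, 22, 9 bp.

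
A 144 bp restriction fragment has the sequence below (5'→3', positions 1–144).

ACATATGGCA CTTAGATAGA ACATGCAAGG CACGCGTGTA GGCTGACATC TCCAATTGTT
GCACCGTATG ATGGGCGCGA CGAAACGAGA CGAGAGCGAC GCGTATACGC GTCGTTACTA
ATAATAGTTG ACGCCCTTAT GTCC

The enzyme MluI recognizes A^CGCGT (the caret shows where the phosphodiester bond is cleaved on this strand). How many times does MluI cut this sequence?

3

ACGCGT occurs starting at positions 32, 99, 107.
MluI cuts at 3 sites.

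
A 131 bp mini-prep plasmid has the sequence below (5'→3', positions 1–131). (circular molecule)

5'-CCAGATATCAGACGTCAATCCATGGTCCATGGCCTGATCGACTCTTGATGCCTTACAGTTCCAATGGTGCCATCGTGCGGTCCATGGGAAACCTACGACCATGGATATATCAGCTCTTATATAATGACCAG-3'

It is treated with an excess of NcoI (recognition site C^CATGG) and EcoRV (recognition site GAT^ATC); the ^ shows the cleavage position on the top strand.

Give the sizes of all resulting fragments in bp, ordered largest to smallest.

55, 38, 17, 14, 7 bp

NcoI sites (CCATGG) start at positions 20, 27, 82, 99.
NcoI cuts after the first base of each site, so after positions 20, 27, 82, 99.
The EcoRV site (GATATC) starts at position 4.
EcoRV cuts after base 3 of each site, so after position 6.
Combined cut positions: 6, 20, 27, 82, 99.
Circular molecule, 5 cuts → 5 fragments:
  7–20 → 14 bp
  21–27 → 7 bp
  28–82 → 55 bp
  83–99 → 17 bp
  100–131 then 1–6 → 32 + 6 = 38 bp
Sorted largest to smallest: 55, 38, 17, 14, 7 bp.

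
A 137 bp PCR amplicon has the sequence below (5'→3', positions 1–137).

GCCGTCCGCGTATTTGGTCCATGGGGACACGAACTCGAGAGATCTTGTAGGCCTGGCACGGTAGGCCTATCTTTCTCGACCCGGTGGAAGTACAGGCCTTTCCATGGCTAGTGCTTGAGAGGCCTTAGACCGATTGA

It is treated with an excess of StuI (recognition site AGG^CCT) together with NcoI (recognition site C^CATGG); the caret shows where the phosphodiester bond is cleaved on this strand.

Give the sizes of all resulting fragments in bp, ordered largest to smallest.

32, 31, 20, 19, 15, 14, 6 bp

StuI sites (AGGCCT) start at positions 49, 63, 94, 120.
StuI cuts after base 3 of each site, so after positions 51, 65, 96, 122.
NcoI sites (CCATGG) start at positions 19, 102.
NcoI cuts after the first base of each site, so after positions 19, 102.
Combined cut positions: 19, 51, 65, 96, 102, 122.
Linear molecule, 6 cuts → 7 fragments:
  1–19 → 19 bp
  20–51 → 32 bp
  52–65 → 14 bp
  66–96 → 31 bp
  97–102 → 6 bp
  103–122 → 20 bp
  123–137 → 15 bp
Sorted largest to smallest: 32, 31, 20, 19, 15, 14, 6 bp.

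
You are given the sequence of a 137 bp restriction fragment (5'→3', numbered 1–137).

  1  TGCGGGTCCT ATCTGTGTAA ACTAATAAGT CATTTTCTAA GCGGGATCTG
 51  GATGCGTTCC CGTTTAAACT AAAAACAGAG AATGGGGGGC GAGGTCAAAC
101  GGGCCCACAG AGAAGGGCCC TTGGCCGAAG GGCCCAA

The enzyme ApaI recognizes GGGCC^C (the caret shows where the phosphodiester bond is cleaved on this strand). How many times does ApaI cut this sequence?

GGGCCC occurs starting at positions 101, 115, 130.
ApaI cuts at 3 sites.

3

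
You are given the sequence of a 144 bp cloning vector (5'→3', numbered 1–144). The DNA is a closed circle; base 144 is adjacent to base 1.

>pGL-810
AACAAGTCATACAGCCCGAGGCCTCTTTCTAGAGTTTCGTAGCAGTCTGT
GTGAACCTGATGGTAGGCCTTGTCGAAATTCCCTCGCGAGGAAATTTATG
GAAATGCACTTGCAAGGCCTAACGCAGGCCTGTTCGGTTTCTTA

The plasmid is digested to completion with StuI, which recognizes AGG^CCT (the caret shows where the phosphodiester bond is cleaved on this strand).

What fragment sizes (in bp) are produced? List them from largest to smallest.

StuI sites (AGGCCT) start at positions 19, 65, 115, 126.
StuI cuts after base 3 of each site, so after positions 21, 67, 117, 128.
Circular molecule, 4 cuts → 4 fragments:
  22–67 → 46 bp
  68–117 → 50 bp
  118–128 → 11 bp
  129–144 then 1–21 → 16 + 21 = 37 bp
Sorted largest to smallest: 50, 46, 37, 11 bp.

50, 46, 37, 11 bp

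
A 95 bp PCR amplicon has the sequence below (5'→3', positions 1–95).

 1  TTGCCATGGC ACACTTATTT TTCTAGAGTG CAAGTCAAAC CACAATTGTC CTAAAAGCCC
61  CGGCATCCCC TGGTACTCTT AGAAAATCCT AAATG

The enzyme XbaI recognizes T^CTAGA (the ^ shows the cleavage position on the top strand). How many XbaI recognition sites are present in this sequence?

TCTAGA occurs starting at position 22.
XbaI cuts at 1 site.

1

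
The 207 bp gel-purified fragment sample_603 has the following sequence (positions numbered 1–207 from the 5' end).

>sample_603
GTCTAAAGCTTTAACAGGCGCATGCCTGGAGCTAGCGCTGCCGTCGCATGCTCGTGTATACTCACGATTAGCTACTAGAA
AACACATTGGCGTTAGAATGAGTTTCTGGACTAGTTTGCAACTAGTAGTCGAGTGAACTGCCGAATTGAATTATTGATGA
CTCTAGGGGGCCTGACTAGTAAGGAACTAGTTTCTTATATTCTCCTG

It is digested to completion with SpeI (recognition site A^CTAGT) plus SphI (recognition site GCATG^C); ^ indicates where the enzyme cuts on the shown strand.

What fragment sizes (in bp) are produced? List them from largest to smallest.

60, 54, 26, 24, 21, 11, 11 bp

SpeI sites (ACTAGT) start at positions 110, 121, 175, 186.
SpeI cuts after the first base of each site, so after positions 110, 121, 175, 186.
SphI sites (GCATGC) start at positions 20, 46.
SphI cuts after base 5 of each site (before the last base), so after positions 24, 50.
Combined cut positions: 24, 50, 110, 121, 175, 186.
Linear molecule, 6 cuts → 7 fragments:
  1–24 → 24 bp
  25–50 → 26 bp
  51–110 → 60 bp
  111–121 → 11 bp
  122–175 → 54 bp
  176–186 → 11 bp
  187–207 → 21 bp
Sorted largest to smallest: 60, 54, 26, 24, 21, 11, 11 bp.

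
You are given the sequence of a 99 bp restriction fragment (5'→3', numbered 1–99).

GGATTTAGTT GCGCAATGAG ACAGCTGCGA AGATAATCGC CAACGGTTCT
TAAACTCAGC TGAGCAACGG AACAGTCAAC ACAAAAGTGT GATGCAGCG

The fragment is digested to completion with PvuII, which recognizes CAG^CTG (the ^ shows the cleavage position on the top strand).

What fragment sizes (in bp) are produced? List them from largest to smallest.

40, 35, 24 bp

PvuII sites (CAGCTG) start at positions 22, 57.
PvuII cuts after base 3 of each site, so after positions 24, 59.
Linear molecule, 2 cuts → 3 fragments:
  1–24 → 24 bp
  25–59 → 35 bp
  60–99 → 40 bp
Sorted largest to smallest: 40, 35, 24 bp.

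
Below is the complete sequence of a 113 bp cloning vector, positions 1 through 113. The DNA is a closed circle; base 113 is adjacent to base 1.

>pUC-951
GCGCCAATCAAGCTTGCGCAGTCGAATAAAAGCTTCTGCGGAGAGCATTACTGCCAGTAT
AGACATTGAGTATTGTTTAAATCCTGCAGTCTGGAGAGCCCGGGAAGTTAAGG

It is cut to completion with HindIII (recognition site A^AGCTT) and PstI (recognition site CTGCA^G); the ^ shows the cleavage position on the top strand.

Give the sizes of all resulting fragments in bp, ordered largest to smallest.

58, 35, 20 bp

HindIII sites (AAGCTT) start at positions 10, 30.
HindIII cuts after the first base of each site, so after positions 10, 30.
The PstI site (CTGCAG) starts at position 84.
PstI cuts after base 5 of each site (before the last base), so after position 88.
Combined cut positions: 10, 30, 88.
Circular molecule, 3 cuts → 3 fragments:
  11–30 → 20 bp
  31–88 → 58 bp
  89–113 then 1–10 → 25 + 10 = 35 bp
Sorted largest to smallest: 58, 35, 20 bp.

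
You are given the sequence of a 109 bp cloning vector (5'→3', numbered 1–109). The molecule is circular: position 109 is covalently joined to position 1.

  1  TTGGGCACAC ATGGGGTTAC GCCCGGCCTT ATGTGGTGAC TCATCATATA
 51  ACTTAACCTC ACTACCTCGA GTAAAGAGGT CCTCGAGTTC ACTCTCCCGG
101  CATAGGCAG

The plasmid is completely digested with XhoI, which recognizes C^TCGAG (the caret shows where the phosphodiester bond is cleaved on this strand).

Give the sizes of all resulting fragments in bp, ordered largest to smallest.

XhoI sites (CTCGAG) start at positions 66, 82.
XhoI cuts after the first base of each site, so after positions 66, 82.
Circular molecule, 2 cuts → 2 fragments:
  67–82 → 16 bp
  83–109 then 1–66 → 27 + 66 = 93 bp
Sorted largest to smallest: 93, 16 bp.

93, 16 bp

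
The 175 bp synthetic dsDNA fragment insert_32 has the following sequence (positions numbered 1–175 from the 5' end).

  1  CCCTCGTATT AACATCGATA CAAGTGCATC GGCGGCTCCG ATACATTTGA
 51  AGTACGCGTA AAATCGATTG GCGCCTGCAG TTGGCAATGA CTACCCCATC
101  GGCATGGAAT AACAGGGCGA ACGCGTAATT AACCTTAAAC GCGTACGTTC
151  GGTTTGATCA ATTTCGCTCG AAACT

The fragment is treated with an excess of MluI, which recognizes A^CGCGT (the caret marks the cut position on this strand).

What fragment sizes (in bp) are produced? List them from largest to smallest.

MluI sites (ACGCGT) start at positions 54, 121, 139.
MluI cuts after the first base of each site, so after positions 54, 121, 139.
Linear molecule, 3 cuts → 4 fragments:
  1–54 → 54 bp
  55–121 → 67 bp
  122–139 → 18 bp
  140–175 → 36 bp
Sorted largest to smallest: 67, 54, 36, 18 bp.

67, 54, 36, 18 bp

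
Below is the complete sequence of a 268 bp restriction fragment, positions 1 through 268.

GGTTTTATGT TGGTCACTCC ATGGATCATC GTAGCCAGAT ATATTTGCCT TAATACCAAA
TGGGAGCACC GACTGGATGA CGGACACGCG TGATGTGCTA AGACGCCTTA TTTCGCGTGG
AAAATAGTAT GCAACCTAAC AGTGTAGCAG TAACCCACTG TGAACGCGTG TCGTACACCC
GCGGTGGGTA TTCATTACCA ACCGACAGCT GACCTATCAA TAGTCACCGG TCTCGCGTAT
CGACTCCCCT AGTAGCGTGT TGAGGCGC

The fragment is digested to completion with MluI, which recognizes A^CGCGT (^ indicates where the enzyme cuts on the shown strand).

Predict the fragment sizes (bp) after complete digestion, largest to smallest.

104, 86, 78 bp

MluI sites (ACGCGT) start at positions 86, 164.
MluI cuts after the first base of each site, so after positions 86, 164.
Linear molecule, 2 cuts → 3 fragments:
  1–86 → 86 bp
  87–164 → 78 bp
  165–268 → 104 bp
Sorted largest to smallest: 104, 86, 78 bp.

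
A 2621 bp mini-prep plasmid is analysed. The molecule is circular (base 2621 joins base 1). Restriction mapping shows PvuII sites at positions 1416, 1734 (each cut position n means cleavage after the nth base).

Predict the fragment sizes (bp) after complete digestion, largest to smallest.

2303, 318 bp

Circular molecule, 2 cuts → 2 fragments:
  1734 − 1416 = 318 bp
  wrap: 2621 − 1734 + 1416 = 2303 bp
Sorted largest to smallest: 2303, 318 bp.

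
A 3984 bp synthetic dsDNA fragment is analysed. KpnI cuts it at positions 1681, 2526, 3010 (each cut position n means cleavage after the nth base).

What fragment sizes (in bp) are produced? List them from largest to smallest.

Linear molecule, 3 cuts → 4 fragments:
  1681 − 0 = 1681 bp
  2526 − 1681 = 845 bp
  3010 − 2526 = 484 bp
  3984 − 3010 = 974 bp
Sorted largest to smallest: 1681, 974, 845, 484 bp.

1681, 974, 845, 484 bp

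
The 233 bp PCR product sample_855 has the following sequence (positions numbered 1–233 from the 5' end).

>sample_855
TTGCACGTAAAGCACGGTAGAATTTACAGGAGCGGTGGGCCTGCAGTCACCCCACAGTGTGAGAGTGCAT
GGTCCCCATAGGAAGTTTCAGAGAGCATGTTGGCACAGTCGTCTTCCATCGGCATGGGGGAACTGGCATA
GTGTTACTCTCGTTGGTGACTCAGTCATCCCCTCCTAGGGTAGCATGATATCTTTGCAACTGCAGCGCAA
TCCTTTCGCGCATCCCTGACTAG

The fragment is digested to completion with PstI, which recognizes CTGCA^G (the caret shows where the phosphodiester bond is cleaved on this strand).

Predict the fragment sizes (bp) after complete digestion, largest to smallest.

PstI sites (CTGCAG) start at positions 41, 200.
PstI cuts after base 5 of each site (before the last base), so after positions 45, 204.
Linear molecule, 2 cuts → 3 fragments:
  1–45 → 45 bp
  46–204 → 159 bp
  205–233 → 29 bp
Sorted largest to smallest: 159, 45, 29 bp.

159, 45, 29 bp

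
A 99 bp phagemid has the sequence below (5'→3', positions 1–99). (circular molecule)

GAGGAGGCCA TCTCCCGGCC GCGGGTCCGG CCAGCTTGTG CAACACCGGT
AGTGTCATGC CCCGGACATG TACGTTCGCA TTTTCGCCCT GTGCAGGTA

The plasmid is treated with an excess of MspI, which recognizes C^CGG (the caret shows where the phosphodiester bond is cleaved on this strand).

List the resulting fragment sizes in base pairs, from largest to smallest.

MspI sites (CCGG) start at positions 15, 27, 46, 62.
MspI cuts after the first base of each site, so after positions 15, 27, 46, 62.
Circular molecule, 4 cuts → 4 fragments:
  16–27 → 12 bp
  28–46 → 19 bp
  47–62 → 16 bp
  63–99 then 1–15 → 37 + 15 = 52 bp
Sorted largest to smallest: 52, 19, 16, 12 bp.

52, 19, 16, 12 bp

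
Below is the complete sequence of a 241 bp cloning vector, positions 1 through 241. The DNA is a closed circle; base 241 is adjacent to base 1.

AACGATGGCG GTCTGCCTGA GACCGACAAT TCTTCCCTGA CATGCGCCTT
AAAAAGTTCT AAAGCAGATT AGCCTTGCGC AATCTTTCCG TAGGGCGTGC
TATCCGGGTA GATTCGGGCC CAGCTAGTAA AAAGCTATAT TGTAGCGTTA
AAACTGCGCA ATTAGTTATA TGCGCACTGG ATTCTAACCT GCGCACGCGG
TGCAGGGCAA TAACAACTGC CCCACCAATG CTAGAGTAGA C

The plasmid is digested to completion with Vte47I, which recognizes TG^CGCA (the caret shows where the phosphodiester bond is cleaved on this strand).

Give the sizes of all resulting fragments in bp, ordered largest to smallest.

127, 79, 19, 16 bp

Vte47I sites (TGCGCA) start at positions 76, 155, 171, 190.
Vte47I cuts after base 2 of each site, so after positions 77, 156, 172, 191.
Circular molecule, 4 cuts → 4 fragments:
  78–156 → 79 bp
  157–172 → 16 bp
  173–191 → 19 bp
  192–241 then 1–77 → 50 + 77 = 127 bp
Sorted largest to smallest: 127, 79, 19, 16 bp.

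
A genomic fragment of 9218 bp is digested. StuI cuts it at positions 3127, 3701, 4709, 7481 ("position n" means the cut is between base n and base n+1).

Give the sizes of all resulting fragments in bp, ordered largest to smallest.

3127, 2772, 1737, 1008, 574 bp

Linear molecule, 4 cuts → 5 fragments:
  3127 − 0 = 3127 bp
  3701 − 3127 = 574 bp
  4709 − 3701 = 1008 bp
  7481 − 4709 = 2772 bp
  9218 − 7481 = 1737 bp
Sorted largest to smallest: 3127, 2772, 1737, 1008, 574 bp.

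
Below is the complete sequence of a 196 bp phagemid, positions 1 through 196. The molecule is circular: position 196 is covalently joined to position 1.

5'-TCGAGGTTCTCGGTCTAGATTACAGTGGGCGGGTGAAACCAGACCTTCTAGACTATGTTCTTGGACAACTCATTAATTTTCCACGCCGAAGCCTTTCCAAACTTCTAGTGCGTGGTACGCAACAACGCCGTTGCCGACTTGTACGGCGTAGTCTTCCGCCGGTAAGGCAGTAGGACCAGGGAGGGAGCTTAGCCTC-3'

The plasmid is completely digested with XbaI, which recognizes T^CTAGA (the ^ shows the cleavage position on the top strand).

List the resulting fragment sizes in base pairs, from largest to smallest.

XbaI sites (TCTAGA) start at positions 14, 47.
XbaI cuts after the first base of each site, so after positions 14, 47.
Circular molecule, 2 cuts → 2 fragments:
  15–47 → 33 bp
  48–196 then 1–14 → 149 + 14 = 163 bp
Sorted largest to smallest: 163, 33 bp.

163, 33 bp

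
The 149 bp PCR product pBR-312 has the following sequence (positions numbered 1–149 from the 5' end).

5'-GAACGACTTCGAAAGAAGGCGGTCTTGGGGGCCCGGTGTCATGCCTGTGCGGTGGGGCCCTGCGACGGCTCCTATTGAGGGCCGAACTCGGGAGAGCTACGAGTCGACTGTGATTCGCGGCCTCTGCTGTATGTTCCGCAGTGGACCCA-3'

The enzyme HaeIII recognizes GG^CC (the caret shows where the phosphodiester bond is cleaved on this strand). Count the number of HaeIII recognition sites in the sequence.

GGCC occurs starting at positions 30, 56, 80, 119.
HaeIII cuts at 4 sites.

4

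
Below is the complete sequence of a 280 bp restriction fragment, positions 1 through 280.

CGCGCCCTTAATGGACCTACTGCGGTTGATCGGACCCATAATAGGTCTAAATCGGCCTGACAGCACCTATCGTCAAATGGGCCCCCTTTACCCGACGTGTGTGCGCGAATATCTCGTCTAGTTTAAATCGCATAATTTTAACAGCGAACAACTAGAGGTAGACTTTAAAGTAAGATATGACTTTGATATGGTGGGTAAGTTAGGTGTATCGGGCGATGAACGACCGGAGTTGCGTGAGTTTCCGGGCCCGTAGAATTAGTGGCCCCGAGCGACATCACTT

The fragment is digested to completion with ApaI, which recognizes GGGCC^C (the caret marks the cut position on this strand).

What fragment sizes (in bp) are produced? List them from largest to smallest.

165, 83, 32 bp

ApaI sites (GGGCCC) start at positions 79, 244.
ApaI cuts after base 5 of each site (before the last base), so after positions 83, 248.
Linear molecule, 2 cuts → 3 fragments:
  1–83 → 83 bp
  84–248 → 165 bp
  249–280 → 32 bp
Sorted largest to smallest: 165, 83, 32 bp.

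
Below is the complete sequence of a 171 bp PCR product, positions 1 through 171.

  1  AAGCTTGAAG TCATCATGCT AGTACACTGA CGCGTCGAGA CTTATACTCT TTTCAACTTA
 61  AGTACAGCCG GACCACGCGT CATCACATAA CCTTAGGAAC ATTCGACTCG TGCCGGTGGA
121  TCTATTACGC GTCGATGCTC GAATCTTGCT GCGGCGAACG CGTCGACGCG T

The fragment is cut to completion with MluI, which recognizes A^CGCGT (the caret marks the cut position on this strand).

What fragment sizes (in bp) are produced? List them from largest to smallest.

52, 45, 31, 30, 8, 5 bp

MluI sites (ACGCGT) start at positions 30, 75, 127, 158, 166.
MluI cuts after the first base of each site, so after positions 30, 75, 127, 158, 166.
Linear molecule, 5 cuts → 6 fragments:
  1–30 → 30 bp
  31–75 → 45 bp
  76–127 → 52 bp
  128–158 → 31 bp
  159–166 → 8 bp
  167–171 → 5 bp
Sorted largest to smallest: 52, 45, 31, 30, 8, 5 bp.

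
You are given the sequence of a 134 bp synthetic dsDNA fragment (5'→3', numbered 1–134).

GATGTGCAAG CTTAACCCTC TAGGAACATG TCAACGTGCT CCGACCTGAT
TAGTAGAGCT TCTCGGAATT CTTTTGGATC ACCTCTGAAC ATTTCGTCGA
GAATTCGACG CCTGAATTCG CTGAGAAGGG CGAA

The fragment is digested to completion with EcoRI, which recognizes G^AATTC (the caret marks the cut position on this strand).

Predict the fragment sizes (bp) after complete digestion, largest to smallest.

66, 35, 20, 13 bp

EcoRI sites (GAATTC) start at positions 66, 101, 114.
EcoRI cuts after the first base of each site, so after positions 66, 101, 114.
Linear molecule, 3 cuts → 4 fragments:
  1–66 → 66 bp
  67–101 → 35 bp
  102–114 → 13 bp
  115–134 → 20 bp
Sorted largest to smallest: 66, 35, 20, 13 bp.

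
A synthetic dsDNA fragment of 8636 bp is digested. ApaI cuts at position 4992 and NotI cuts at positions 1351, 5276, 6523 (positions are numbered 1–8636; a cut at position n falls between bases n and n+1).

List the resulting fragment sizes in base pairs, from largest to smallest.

Combined cut positions (sorted): 1351, 4992, 5276, 6523.
Linear molecule, 4 cuts → 5 fragments:
  1351 − 0 = 1351 bp
  4992 − 1351 = 3641 bp
  5276 − 4992 = 284 bp
  6523 − 5276 = 1247 bp
  8636 − 6523 = 2113 bp
Sorted largest to smallest: 3641, 2113, 1351, 1247, 284 bp.

3641, 2113, 1351, 1247, 284 bp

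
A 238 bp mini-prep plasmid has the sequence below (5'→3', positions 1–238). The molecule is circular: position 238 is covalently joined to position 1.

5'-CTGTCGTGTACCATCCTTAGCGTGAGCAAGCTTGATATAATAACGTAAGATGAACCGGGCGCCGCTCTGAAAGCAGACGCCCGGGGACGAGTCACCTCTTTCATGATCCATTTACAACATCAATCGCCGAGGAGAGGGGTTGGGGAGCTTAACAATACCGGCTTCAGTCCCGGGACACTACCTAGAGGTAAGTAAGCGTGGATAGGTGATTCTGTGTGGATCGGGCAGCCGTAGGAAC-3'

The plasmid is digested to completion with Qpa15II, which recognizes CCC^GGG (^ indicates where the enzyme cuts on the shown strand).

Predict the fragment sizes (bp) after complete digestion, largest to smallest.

149, 89 bp

Qpa15II sites (CCCGGG) start at positions 80, 169.
Qpa15II cuts after base 3 of each site, so after positions 82, 171.
Circular molecule, 2 cuts → 2 fragments:
  83–171 → 89 bp
  172–238 then 1–82 → 67 + 82 = 149 bp
Sorted largest to smallest: 149, 89 bp.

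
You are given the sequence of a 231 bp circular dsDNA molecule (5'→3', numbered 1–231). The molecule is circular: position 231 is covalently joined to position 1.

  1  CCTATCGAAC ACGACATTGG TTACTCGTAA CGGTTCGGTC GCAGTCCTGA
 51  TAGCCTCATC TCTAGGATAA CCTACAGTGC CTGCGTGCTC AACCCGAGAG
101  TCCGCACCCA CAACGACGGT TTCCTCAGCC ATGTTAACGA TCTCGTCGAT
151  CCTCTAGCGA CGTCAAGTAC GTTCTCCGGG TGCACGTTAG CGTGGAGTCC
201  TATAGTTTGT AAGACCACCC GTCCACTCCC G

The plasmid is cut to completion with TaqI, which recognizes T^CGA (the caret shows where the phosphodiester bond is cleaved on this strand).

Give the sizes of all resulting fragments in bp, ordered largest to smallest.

141, 90 bp

TaqI sites (TCGA) start at positions 5, 146.
TaqI cuts after the first base of each site, so after positions 5, 146.
Circular molecule, 2 cuts → 2 fragments:
  6–146 → 141 bp
  147–231 then 1–5 → 85 + 5 = 90 bp
Sorted largest to smallest: 141, 90 bp.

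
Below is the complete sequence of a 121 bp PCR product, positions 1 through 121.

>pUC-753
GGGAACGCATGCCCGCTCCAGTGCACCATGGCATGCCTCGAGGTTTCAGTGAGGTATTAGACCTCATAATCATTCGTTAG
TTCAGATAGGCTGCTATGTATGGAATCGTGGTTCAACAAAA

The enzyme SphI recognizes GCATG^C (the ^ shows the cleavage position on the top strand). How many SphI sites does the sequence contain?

2

GCATGC occurs starting at positions 7, 31.
SphI cuts at 2 sites.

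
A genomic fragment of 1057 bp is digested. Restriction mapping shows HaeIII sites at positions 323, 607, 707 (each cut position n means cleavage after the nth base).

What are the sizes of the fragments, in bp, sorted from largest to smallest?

350, 323, 284, 100 bp

Linear molecule, 3 cuts → 4 fragments:
  323 − 0 = 323 bp
  607 − 323 = 284 bp
  707 − 607 = 100 bp
  1057 − 707 = 350 bp
Sorted largest to smallest: 350, 323, 284, 100 bp.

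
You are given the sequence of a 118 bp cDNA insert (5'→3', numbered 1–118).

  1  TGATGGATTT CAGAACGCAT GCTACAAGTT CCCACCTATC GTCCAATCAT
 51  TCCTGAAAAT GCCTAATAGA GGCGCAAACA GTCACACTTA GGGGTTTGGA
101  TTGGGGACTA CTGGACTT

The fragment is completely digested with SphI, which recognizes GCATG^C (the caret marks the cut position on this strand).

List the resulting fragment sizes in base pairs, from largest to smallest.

The SphI site (GCATGC) starts at position 17.
SphI cuts after base 5 of each site (before the last base), so after position 21.
Linear molecule, 1 cut → 2 fragments:
  1–21 → 21 bp
  22–118 → 97 bp
Sorted largest to smallest: 97, 21 bp.

97, 21 bp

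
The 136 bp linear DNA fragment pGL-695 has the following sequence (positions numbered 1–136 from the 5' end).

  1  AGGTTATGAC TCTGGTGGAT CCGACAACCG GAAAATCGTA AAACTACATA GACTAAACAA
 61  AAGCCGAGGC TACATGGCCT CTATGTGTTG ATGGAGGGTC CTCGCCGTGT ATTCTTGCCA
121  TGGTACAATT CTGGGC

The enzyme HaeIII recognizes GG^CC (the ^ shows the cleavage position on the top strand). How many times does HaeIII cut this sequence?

1

GGCC occurs starting at position 76.
HaeIII cuts at 1 site.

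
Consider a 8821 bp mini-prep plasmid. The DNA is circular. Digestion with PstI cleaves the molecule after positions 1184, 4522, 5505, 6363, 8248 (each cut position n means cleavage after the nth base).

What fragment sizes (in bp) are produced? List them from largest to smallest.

Circular molecule, 5 cuts → 5 fragments:
  4522 − 1184 = 3338 bp
  5505 − 4522 = 983 bp
  6363 − 5505 = 858 bp
  8248 − 6363 = 1885 bp
  wrap: 8821 − 8248 + 1184 = 1757 bp
Sorted largest to smallest: 3338, 1885, 1757, 983, 858 bp.

3338, 1885, 1757, 983, 858 bp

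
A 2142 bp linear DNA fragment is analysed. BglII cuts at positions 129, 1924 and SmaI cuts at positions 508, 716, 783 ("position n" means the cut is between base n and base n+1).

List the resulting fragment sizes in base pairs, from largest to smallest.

Combined cut positions (sorted): 129, 508, 716, 783, 1924.
Linear molecule, 5 cuts → 6 fragments:
  129 − 0 = 129 bp
  508 − 129 = 379 bp
  716 − 508 = 208 bp
  783 − 716 = 67 bp
  1924 − 783 = 1141 bp
  2142 − 1924 = 218 bp
Sorted largest to smallest: 1141, 379, 218, 208, 129, 67 bp.

1141, 379, 218, 208, 129, 67 bp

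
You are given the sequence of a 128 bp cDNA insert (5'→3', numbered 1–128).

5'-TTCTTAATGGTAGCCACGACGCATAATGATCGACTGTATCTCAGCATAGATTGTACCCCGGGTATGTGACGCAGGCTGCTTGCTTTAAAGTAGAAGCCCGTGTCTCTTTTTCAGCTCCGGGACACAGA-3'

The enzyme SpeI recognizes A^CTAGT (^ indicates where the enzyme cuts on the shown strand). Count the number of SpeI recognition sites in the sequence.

No occurrence of ACTAGT is present in the sequence.
SpeI does not cut: 0 sites.

0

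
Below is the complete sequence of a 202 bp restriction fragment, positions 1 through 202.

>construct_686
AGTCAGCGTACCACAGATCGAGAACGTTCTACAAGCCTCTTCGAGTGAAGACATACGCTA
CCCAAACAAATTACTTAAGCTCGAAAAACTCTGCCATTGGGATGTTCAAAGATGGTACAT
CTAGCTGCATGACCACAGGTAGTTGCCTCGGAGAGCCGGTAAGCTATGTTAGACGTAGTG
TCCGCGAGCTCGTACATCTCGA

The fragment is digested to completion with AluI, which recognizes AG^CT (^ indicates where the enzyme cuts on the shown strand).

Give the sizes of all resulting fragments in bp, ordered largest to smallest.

79, 45, 39, 25, 14 bp

AluI sites (AGCT) start at positions 78, 123, 162, 187.
AluI cuts after base 2 of each site, so after positions 79, 124, 163, 188.
Linear molecule, 4 cuts → 5 fragments:
  1–79 → 79 bp
  80–124 → 45 bp
  125–163 → 39 bp
  164–188 → 25 bp
  189–202 → 14 bp
Sorted largest to smallest: 79, 45, 39, 25, 14 bp.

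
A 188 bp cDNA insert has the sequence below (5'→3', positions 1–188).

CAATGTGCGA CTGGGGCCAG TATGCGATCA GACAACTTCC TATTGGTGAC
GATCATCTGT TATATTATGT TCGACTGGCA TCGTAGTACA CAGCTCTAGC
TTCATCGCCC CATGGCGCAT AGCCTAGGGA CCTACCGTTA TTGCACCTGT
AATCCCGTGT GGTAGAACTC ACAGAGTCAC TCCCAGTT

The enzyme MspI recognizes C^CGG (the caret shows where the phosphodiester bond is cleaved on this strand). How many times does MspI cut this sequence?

0

No occurrence of CCGG is present in the sequence.
MspI does not cut: 0 sites.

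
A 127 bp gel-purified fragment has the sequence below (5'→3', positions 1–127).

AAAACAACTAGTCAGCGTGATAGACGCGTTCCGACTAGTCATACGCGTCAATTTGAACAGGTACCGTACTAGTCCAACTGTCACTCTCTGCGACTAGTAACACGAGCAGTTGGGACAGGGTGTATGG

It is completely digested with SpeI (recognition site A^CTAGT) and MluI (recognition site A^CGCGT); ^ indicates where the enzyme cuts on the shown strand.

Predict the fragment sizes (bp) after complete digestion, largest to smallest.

34, 25, 25, 17, 10, 9, 7 bp

SpeI sites (ACTAGT) start at positions 7, 34, 68, 93.
SpeI cuts after the first base of each site, so after positions 7, 34, 68, 93.
MluI sites (ACGCGT) start at positions 24, 43.
MluI cuts after the first base of each site, so after positions 24, 43.
Combined cut positions: 7, 24, 34, 43, 68, 93.
Linear molecule, 6 cuts → 7 fragments:
  1–7 → 7 bp
  8–24 → 17 bp
  25–34 → 10 bp
  35–43 → 9 bp
  44–68 → 25 bp
  69–93 → 25 bp
  94–127 → 34 bp
Sorted largest to smallest: 34, 25, 25, 17, 10, 9, 7 bp.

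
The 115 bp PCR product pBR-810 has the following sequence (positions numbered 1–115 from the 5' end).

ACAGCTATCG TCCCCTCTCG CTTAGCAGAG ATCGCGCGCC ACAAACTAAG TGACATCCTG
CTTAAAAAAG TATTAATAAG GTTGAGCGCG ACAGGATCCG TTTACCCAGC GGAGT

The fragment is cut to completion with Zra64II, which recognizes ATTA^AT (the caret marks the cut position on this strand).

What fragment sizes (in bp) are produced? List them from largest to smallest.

75, 40 bp

The Zra64II site (ATTAAT) starts at position 72.
Zra64II cuts after base 4 of each site, so after position 75.
Linear molecule, 1 cut → 2 fragments:
  1–75 → 75 bp
  76–115 → 40 bp
Sorted largest to smallest: 75, 40 bp.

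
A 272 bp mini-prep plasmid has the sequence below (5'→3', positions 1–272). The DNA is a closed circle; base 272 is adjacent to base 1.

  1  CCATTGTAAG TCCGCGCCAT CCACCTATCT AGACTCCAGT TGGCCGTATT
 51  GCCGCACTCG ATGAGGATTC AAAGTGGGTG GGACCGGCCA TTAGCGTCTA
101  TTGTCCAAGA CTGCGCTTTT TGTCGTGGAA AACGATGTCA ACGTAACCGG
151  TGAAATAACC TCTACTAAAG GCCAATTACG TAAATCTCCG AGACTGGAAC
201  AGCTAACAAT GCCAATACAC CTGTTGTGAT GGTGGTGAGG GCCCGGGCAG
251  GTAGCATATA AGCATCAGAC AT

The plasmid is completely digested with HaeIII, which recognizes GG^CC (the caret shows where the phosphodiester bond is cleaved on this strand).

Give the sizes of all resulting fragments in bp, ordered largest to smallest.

HaeIII sites (GGCC) start at positions 42, 86, 170, 240.
HaeIII cuts after base 2 of each site, so after positions 43, 87, 171, 241.
Circular molecule, 4 cuts → 4 fragments:
  44–87 → 44 bp
  88–171 → 84 bp
  172–241 → 70 bp
  242–272 then 1–43 → 31 + 43 = 74 bp
Sorted largest to smallest: 84, 74, 70, 44 bp.

84, 74, 70, 44 bp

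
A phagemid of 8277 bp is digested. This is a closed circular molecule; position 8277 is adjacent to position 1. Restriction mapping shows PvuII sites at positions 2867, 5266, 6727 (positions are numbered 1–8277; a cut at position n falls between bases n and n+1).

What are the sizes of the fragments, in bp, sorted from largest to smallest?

Circular molecule, 3 cuts → 3 fragments:
  5266 − 2867 = 2399 bp
  6727 − 5266 = 1461 bp
  wrap: 8277 − 6727 + 2867 = 4417 bp
Sorted largest to smallest: 4417, 2399, 1461 bp.

4417, 2399, 1461 bp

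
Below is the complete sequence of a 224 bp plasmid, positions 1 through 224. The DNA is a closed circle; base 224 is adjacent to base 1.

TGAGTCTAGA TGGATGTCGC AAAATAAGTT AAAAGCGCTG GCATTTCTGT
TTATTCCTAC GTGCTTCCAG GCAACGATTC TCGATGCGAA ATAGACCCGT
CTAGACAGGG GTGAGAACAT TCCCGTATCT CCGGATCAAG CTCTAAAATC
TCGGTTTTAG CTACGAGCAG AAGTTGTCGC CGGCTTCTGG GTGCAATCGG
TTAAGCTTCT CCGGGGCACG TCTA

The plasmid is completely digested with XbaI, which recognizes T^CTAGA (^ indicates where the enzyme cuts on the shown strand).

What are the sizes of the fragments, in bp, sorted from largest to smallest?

129, 95 bp

XbaI sites (TCTAGA) start at positions 5, 100.
XbaI cuts after the first base of each site, so after positions 5, 100.
Circular molecule, 2 cuts → 2 fragments:
  6–100 → 95 bp
  101–224 then 1–5 → 124 + 5 = 129 bp
Sorted largest to smallest: 129, 95 bp.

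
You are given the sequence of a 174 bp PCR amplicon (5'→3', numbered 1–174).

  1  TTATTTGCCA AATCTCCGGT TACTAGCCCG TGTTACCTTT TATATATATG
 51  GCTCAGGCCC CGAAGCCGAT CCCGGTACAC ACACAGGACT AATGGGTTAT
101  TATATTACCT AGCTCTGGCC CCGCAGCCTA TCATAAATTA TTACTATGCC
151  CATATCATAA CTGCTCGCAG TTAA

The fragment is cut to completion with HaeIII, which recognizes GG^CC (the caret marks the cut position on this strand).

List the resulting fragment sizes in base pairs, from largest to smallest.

61, 57, 56 bp

HaeIII sites (GGCC) start at positions 56, 117.
HaeIII cuts after base 2 of each site, so after positions 57, 118.
Linear molecule, 2 cuts → 3 fragments:
  1–57 → 57 bp
  58–118 → 61 bp
  119–174 → 56 bp
Sorted largest to smallest: 61, 57, 56 bp.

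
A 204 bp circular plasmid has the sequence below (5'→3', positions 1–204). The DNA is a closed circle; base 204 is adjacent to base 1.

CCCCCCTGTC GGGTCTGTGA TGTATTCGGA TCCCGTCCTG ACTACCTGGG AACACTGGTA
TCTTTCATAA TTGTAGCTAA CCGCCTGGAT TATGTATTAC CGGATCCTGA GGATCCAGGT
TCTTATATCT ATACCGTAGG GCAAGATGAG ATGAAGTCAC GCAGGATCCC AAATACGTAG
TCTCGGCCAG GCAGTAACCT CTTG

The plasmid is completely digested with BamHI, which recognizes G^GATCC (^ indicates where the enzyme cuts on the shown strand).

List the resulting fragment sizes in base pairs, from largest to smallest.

BamHI sites (GGATCC) start at positions 28, 102, 111, 164.
BamHI cuts after the first base of each site, so after positions 28, 102, 111, 164.
Circular molecule, 4 cuts → 4 fragments:
  29–102 → 74 bp
  103–111 → 9 bp
  112–164 → 53 bp
  165–204 then 1–28 → 40 + 28 = 68 bp
Sorted largest to smallest: 74, 68, 53, 9 bp.

74, 68, 53, 9 bp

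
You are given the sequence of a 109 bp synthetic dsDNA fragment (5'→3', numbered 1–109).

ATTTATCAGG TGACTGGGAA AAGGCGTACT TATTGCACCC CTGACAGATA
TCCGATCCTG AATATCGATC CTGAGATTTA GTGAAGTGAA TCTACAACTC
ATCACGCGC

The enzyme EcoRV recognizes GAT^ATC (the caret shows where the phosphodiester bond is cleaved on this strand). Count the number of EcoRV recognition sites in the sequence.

1

GATATC occurs starting at position 47.
EcoRV cuts at 1 site.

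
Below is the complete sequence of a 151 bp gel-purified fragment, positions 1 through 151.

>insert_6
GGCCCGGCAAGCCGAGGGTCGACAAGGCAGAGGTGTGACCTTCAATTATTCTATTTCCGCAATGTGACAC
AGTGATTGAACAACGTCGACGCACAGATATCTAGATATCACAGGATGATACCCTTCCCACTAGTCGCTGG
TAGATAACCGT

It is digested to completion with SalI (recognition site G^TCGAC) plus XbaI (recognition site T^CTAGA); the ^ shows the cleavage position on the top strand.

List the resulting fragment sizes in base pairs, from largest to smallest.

67, 51, 18, 15 bp

SalI sites (GTCGAC) start at positions 18, 85.
SalI cuts after the first base of each site, so after positions 18, 85.
The XbaI site (TCTAGA) starts at position 100.
XbaI cuts after the first base of each site, so after position 100.
Combined cut positions: 18, 85, 100.
Linear molecule, 3 cuts → 4 fragments:
  1–18 → 18 bp
  19–85 → 67 bp
  86–100 → 15 bp
  101–151 → 51 bp
Sorted largest to smallest: 67, 51, 18, 15 bp.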